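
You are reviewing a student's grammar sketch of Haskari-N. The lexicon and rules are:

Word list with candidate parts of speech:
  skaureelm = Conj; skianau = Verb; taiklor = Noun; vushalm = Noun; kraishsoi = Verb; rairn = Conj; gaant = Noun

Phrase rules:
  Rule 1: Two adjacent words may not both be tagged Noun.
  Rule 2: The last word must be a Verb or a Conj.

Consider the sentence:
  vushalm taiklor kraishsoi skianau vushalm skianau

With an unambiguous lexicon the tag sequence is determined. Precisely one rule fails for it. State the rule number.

Fixed tagging: Noun Noun Verb Verb Noun Verb.
Checking each rule: R1 fails, R2 ok.
Only rule 1 fails.

1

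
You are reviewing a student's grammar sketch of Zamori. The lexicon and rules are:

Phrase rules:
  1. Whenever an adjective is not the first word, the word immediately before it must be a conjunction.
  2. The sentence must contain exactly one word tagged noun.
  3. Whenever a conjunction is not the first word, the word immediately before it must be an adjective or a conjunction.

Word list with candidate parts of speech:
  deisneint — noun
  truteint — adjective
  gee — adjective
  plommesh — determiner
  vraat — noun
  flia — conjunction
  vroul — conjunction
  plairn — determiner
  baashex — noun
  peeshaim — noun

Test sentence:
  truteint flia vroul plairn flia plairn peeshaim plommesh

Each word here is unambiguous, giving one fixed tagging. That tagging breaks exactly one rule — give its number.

Fixed tagging: adjective conjunction conjunction determiner conjunction determiner noun determiner.
Rule check: R1 ✓, R2 ✓, R3 ✗.
Only rule 3 fails.

3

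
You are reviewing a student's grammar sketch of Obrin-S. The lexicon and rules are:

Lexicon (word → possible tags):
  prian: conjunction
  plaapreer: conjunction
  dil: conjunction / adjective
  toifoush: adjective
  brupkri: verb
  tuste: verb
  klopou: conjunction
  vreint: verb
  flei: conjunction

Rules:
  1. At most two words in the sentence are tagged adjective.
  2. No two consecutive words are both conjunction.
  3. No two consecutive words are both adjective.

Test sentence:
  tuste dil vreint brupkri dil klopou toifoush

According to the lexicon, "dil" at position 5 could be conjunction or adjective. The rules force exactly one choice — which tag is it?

Candidates per position — 1:tuste {verb}; 2:dil {conjunction,adjective}; 3:vreint {verb}; 4:brupkri {verb}; 5:dil {conjunction,adjective}; 6:klopou {conjunction}; 7:toifoush {adjective}.
Position 5: tagging it conjunction would leave rule 2 unsatisfiable, so it must be adjective.
Position 2: tagging it adjective would leave rule 1 unsatisfiable, so it must be conjunction.
So the tagging must be: verb conjunction verb verb adjective conjunction adjective.
Check: rule 1 satisfied; rule 2 satisfied; rule 3 satisfied.

adjective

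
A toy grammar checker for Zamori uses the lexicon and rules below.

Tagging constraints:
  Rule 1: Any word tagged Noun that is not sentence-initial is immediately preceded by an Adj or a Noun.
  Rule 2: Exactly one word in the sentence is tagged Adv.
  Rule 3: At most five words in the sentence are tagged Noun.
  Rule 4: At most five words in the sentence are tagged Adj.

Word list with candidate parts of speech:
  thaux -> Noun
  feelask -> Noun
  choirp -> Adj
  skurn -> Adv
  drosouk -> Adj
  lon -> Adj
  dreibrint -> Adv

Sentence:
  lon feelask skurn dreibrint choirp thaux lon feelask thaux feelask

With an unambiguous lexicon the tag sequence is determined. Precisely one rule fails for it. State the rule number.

Fixed tagging: Adj Noun Adv Adv Adj Noun Adj Noun Noun Noun.
Checking each rule: R1 holds, R2 violated, R3 holds, R4 holds.
Only rule 2 fails.

2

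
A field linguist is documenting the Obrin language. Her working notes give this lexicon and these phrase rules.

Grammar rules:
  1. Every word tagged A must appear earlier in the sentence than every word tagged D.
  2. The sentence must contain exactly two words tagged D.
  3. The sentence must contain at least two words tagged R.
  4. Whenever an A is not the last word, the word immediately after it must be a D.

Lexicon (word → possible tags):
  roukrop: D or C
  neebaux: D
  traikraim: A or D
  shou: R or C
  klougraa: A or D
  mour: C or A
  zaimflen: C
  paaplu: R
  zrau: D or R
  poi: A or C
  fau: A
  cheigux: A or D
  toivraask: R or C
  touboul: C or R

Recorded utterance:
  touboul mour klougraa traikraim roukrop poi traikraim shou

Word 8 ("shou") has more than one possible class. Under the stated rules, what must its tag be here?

R

Candidates per position — 1:touboul {C,R}; 2:mour {C,A}; 3:klougraa {A,D}; 4:traikraim {A,D}; 5:roukrop {D,C}; 6:poi {A,C}; 7:traikraim {A,D}; 8:shou {R,C}.
At position 1, choosing C makes rule 3 impossible to satisfy; hence R.
At position 7, choosing A makes rule 4 impossible to satisfy; hence D.
At position 8, choosing C makes rule 3 impossible to satisfy; hence R.
The remaining ambiguous positions (2, 3, 4, 5, 6) are resolved jointly — only one combination satisfies every rule.
So the tagging must be: R C A D C C D R.
Check: rule 1 satisfied; rule 2 satisfied; rule 3 satisfied; rule 4 satisfied.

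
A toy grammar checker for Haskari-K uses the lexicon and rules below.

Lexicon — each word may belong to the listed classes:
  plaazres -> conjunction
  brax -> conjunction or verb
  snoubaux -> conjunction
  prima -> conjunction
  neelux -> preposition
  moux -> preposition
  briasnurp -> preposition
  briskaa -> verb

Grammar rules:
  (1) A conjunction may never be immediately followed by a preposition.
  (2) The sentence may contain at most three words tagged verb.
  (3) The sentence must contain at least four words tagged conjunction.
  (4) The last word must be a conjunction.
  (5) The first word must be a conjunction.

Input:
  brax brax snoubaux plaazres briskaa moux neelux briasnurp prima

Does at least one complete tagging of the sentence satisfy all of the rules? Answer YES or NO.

Candidates per position — 1:brax {conjunction,verb}; 2:brax {conjunction,verb}; 3:snoubaux {conjunction}; 4:plaazres {conjunction}; 5:briskaa {verb}; 6:moux {preposition}; 7:neelux {preposition}; 8:briasnurp {preposition}; 9:prima {conjunction}.
One satisfying assignment: conjunction verb conjunction conjunction verb preposition preposition preposition conjunction.
Check: rule 1 ok; rule 2 ok; rule 3 ok; rule 4 ok; rule 5 ok.

YES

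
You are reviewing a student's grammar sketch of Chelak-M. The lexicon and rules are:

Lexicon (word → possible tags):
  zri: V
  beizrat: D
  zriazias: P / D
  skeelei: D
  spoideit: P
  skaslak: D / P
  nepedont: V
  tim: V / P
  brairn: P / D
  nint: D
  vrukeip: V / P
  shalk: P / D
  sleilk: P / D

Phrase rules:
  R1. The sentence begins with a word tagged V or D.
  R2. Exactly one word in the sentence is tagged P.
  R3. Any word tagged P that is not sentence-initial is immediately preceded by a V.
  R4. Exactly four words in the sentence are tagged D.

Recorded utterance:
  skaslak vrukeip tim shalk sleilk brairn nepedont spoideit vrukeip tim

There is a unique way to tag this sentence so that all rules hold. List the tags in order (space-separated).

D V V D D D V P V V

Candidates per position — 1:skaslak {D,P}; 2:vrukeip {V,P}; 3:tim {V,P}; 4:shalk {P,D}; 5:sleilk {P,D}; 6:brairn {P,D}; 7:nepedont {V}; 8:spoideit {P}; 9:vrukeip {V,P}; 10:tim {V,P}.
Position 1: P is ruled out by rule 1; that leaves D.
Position 2: P is ruled out by rule 2; that leaves V.
Position 3: P is ruled out by rule 2; that leaves V.
Position 4: P is ruled out by rule 2; that leaves D.
Position 5: P is ruled out by rule 2; that leaves D.
Position 6: P is ruled out by rule 2; that leaves D.
Position 9: P is ruled out by rule 2; that leaves V.
Position 10: P is ruled out by rule 2; that leaves V.
The unique satisfying tagging is: D V V D D D V P V V.
Checking: rule 1 holds; rule 2 holds; rule 3 holds; rule 4 holds.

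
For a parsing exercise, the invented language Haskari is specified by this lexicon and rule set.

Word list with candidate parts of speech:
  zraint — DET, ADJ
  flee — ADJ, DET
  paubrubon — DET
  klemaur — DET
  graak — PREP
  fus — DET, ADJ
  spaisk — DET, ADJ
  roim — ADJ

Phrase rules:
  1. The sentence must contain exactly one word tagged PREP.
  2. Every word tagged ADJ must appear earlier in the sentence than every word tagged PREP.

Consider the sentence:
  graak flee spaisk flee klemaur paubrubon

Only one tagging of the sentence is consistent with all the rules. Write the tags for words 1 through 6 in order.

Candidates per position — 1:graak {PREP}; 2:flee {ADJ,DET}; 3:spaisk {DET,ADJ}; 4:flee {ADJ,DET}; 5:klemaur {DET}; 6:paubrubon {DET}.
If word 2 were ADJ, no tagging could satisfy rule 2; so word 2 is DET.
If word 3 were ADJ, no tagging could satisfy rule 2; so word 3 is DET.
If word 4 were ADJ, no tagging could satisfy rule 2; so word 4 is DET.
That leaves exactly one tagging: PREP DET DET DET DET DET.
Checking: rule 1 holds; rule 2 holds.

PREP DET DET DET DET DET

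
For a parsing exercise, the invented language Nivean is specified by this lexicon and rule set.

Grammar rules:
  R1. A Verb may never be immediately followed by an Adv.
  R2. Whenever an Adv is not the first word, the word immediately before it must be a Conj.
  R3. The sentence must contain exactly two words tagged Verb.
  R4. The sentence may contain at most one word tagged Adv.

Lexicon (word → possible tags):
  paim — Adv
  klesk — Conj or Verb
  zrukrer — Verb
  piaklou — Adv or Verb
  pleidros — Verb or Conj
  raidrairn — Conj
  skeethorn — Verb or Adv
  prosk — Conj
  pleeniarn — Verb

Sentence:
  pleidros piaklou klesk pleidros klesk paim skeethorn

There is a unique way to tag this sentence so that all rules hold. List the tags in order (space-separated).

Conj Verb Conj Conj Conj Adv Verb

Candidates per position — 1:pleidros {Verb,Conj}; 2:piaklou {Adv,Verb}; 3:klesk {Conj,Verb}; 4:pleidros {Verb,Conj}; 5:klesk {Conj,Verb}; 6:paim {Adv}; 7:skeethorn {Verb,Adv}.
Position 2: tagging it Adv would leave rule 4 unsatisfiable, so it must be Verb.
Position 5: tagging it Verb would leave rule 1 unsatisfiable, so it must be Conj.
Position 7: tagging it Adv would leave rule 2 unsatisfiable, so it must be Verb.
Position 1: tagging it Verb would leave rule 3 unsatisfiable, so it must be Conj.
Position 3: tagging it Verb would leave rule 3 unsatisfiable, so it must be Conj.
Position 4: tagging it Verb would leave rule 3 unsatisfiable, so it must be Conj.
The only consistent sequence is: Conj Verb Conj Conj Conj Adv Verb.
Checking: rule 1 holds; rule 2 holds; rule 3 holds; rule 4 holds.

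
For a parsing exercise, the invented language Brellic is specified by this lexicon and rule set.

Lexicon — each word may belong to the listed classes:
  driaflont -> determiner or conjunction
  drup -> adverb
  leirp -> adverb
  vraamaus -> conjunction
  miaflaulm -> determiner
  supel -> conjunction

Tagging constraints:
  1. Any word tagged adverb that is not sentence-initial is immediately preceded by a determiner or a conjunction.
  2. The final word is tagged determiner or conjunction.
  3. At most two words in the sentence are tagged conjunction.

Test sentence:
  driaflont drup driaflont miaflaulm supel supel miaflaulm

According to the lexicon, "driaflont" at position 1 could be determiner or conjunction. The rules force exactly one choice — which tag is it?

Candidates per position — 1:driaflont {determiner,conjunction}; 2:drup {adverb}; 3:driaflont {determiner,conjunction}; 4:miaflaulm {determiner}; 5:supel {conjunction}; 6:supel {conjunction}; 7:miaflaulm {determiner}.
Position 1: tagging it conjunction would leave rule 3 unsatisfiable, so it must be determiner.
Position 3: tagging it conjunction would leave rule 3 unsatisfiable, so it must be determiner.
The unique satisfying tagging is: determiner adverb determiner determiner conjunction conjunction determiner.
Check: rule 1 ✓; rule 2 ✓; rule 3 ✓.

determiner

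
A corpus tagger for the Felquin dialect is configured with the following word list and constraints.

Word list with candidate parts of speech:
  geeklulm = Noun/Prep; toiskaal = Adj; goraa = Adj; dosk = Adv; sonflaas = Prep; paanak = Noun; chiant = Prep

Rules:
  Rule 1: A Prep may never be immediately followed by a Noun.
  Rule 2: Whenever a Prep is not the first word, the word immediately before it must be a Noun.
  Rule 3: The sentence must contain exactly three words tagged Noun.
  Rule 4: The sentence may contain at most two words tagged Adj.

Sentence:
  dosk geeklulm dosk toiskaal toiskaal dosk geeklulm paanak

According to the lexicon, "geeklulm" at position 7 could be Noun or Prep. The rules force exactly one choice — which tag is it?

Noun

Candidates per position — 1:dosk {Adv}; 2:geeklulm {Noun,Prep}; 3:dosk {Adv}; 4:toiskaal {Adj}; 5:toiskaal {Adj}; 6:dosk {Adv}; 7:geeklulm {Noun,Prep}; 8:paanak {Noun}.
Position 2: Prep is ruled out by rule 2; that leaves Noun.
Position 7: Prep is ruled out by rule 1; that leaves Noun.
The unique satisfying tagging is: Adv Noun Adv Adj Adj Adv Noun Noun.
Checking: rule 1 ok; rule 2 ok; rule 3 ok; rule 4 ok.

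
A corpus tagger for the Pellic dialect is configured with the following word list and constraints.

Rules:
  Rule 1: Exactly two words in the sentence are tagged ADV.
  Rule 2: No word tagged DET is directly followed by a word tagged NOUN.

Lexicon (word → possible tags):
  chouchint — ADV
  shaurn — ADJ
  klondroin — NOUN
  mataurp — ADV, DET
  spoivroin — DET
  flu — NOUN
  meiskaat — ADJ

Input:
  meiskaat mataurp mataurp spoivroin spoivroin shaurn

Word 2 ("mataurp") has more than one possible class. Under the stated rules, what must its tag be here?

ADV

Candidates per position — 1:meiskaat {ADJ}; 2:mataurp {ADV,DET}; 3:mataurp {ADV,DET}; 4:spoivroin {DET}; 5:spoivroin {DET}; 6:shaurn {ADJ}.
At position 2, choosing DET makes rule 1 impossible to satisfy; hence ADV.
At position 3, choosing DET makes rule 1 impossible to satisfy; hence ADV.
So the tagging must be: ADJ ADV ADV DET DET ADJ.
Check: rule 1 satisfied; rule 2 satisfied.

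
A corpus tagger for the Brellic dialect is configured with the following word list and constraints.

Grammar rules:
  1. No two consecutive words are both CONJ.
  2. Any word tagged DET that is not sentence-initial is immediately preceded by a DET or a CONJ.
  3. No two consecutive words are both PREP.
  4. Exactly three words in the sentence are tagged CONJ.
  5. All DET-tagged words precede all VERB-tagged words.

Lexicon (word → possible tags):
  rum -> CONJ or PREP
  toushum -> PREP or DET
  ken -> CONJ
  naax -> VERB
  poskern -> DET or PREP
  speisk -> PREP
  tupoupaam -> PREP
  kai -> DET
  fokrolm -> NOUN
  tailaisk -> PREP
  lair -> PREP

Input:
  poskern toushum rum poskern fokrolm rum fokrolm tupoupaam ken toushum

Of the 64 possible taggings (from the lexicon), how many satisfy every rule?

8

Candidates per position — 1:poskern {DET,PREP}; 2:toushum {PREP,DET}; 3:rum {CONJ,PREP}; 4:poskern {DET,PREP}; 5:fokrolm {NOUN}; 6:rum {CONJ,PREP}; 7:fokrolm {NOUN}; 8:tupoupaam {PREP}; 9:ken {CONJ}; 10:toushum {PREP,DET}.
There are 64 candidate sequences in total.
Checking each against the rules leaves 8 sequences.
Count = 8.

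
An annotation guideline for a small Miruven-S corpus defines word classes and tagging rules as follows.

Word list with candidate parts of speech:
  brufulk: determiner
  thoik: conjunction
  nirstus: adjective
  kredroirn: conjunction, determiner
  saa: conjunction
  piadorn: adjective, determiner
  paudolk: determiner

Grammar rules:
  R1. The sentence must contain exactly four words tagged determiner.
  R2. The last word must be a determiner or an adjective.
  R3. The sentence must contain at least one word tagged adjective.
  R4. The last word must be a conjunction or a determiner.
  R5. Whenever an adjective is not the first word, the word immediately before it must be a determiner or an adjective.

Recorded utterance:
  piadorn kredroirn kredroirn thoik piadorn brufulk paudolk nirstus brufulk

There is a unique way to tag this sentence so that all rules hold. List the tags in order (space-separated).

Candidates per position — 1:piadorn {adjective,determiner}; 2:kredroirn {conjunction,determiner}; 3:kredroirn {conjunction,determiner}; 4:thoik {conjunction}; 5:piadorn {adjective,determiner}; 6:brufulk {determiner}; 7:paudolk {determiner}; 8:nirstus {adjective}; 9:brufulk {determiner}.
Position 5: tagging it adjective would leave rule 5 unsatisfiable, so it must be determiner.
Position 1: tagging it determiner would leave rule 1 unsatisfiable, so it must be adjective.
Position 2: tagging it determiner would leave rule 1 unsatisfiable, so it must be conjunction.
Position 3: tagging it determiner would leave rule 1 unsatisfiable, so it must be conjunction.
That leaves exactly one tagging: adjective conjunction conjunction conjunction determiner determiner determiner adjective determiner.
Verifying each rule — rule 1 ✓; rule 2 ✓; rule 3 ✓; rule 4 ✓; rule 5 ✓.

adjective conjunction conjunction conjunction determiner determiner determiner adjective determiner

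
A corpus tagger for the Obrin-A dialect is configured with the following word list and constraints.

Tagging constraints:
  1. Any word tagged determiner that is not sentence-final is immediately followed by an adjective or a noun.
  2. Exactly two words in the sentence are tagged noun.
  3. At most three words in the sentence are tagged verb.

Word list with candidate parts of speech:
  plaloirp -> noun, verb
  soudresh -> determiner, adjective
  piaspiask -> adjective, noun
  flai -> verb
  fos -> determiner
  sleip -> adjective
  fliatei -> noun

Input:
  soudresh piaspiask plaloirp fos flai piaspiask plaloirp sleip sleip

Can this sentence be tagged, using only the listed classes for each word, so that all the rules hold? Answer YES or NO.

NO

Candidates per position — 1:soudresh {determiner,adjective}; 2:piaspiask {adjective,noun}; 3:plaloirp {noun,verb}; 4:fos {determiner}; 5:flai {verb}; 6:piaspiask {adjective,noun}; 7:plaloirp {noun,verb}; 8:sleip {adjective}; 9:sleip {adjective}.
Rule 1 cannot be satisfied by any choice of tags from the lexicon.
So there is no consistent tagging.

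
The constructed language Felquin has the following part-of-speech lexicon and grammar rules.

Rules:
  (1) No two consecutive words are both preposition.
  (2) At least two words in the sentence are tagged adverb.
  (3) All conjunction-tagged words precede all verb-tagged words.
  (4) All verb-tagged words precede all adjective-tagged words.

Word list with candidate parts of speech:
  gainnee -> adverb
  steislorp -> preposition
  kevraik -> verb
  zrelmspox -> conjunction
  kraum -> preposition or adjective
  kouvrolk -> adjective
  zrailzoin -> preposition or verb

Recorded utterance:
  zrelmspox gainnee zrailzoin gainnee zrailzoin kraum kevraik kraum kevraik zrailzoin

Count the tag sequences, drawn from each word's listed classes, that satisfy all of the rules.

Candidates per position — 1:zrelmspox {conjunction}; 2:gainnee {adverb}; 3:zrailzoin {preposition,verb}; 4:gainnee {adverb}; 5:zrailzoin {preposition,verb}; 6:kraum {preposition,adjective}; 7:kevraik {verb}; 8:kraum {preposition,adjective}; 9:kevraik {verb}; 10:zrailzoin {preposition,verb}.
There are 32 candidate sequences in total.
The sequences that satisfy every rule: conjunction adverb preposition adverb verb preposition verb preposition verb preposition; conjunction adverb preposition adverb verb preposition verb preposition verb verb; conjunction adverb verb adverb verb preposition verb preposition verb preposition; conjunction adverb verb adverb verb preposition verb preposition verb verb.
Count = 4.

4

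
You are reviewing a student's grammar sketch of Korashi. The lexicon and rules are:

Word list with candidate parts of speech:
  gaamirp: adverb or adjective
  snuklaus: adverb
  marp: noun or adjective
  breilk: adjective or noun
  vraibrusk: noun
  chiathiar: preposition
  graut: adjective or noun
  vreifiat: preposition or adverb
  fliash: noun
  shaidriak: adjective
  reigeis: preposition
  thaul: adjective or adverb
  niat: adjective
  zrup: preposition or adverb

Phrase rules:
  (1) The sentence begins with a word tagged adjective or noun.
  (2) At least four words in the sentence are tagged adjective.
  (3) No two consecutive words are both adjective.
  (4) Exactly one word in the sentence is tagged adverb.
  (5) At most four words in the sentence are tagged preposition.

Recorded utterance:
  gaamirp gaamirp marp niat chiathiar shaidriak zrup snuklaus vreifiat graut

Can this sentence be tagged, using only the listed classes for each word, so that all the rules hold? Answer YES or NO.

Candidates per position — 1:gaamirp {adverb,adjective}; 2:gaamirp {adverb,adjective}; 3:marp {noun,adjective}; 4:niat {adjective}; 5:chiathiar {preposition}; 6:shaidriak {adjective}; 7:zrup {preposition,adverb}; 8:snuklaus {adverb}; 9:vreifiat {preposition,adverb}; 10:graut {adjective,noun}.
Every candidate sequence violates at least one rule; no consistent tagging exists.

NO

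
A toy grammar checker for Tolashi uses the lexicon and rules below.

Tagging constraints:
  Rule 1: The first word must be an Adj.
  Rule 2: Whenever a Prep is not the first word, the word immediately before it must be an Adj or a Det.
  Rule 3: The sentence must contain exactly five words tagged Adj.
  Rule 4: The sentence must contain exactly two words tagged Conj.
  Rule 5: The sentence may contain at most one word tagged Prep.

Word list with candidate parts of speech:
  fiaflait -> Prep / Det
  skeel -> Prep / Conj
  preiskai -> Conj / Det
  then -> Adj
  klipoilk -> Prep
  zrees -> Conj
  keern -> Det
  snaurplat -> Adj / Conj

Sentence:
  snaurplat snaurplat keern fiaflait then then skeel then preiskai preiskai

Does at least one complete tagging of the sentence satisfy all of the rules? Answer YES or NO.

YES

Candidates per position — 1:snaurplat {Adj,Conj}; 2:snaurplat {Adj,Conj}; 3:keern {Det}; 4:fiaflait {Prep,Det}; 5:then {Adj}; 6:then {Adj}; 7:skeel {Prep,Conj}; 8:then {Adj}; 9:preiskai {Conj,Det}; 10:preiskai {Conj,Det}.
One satisfying assignment: Adj Adj Det Det Adj Adj Conj Adj Det Conj.
Checking: rule 1 satisfied; rule 2 satisfied; rule 3 satisfied; rule 4 satisfied; rule 5 satisfied.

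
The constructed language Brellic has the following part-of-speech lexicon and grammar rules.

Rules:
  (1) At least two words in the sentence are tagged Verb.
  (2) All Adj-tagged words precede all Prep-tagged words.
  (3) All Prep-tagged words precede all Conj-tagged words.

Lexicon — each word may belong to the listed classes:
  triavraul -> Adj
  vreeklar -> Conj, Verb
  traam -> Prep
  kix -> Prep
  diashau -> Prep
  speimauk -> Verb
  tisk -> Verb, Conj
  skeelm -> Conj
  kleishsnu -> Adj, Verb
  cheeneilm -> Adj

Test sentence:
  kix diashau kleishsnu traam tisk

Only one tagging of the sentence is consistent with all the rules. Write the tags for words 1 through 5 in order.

Candidates per position — 1:kix {Prep}; 2:diashau {Prep}; 3:kleishsnu {Adj,Verb}; 4:traam {Prep}; 5:tisk {Verb,Conj}.
At position 3, choosing Adj makes rule 1 impossible to satisfy; hence Verb.
At position 5, choosing Conj makes rule 1 impossible to satisfy; hence Verb.
The unique satisfying tagging is: Prep Prep Verb Prep Verb.
Verifying each rule — rule 1 ok; rule 2 ok; rule 3 ok.

Prep Prep Verb Prep Verb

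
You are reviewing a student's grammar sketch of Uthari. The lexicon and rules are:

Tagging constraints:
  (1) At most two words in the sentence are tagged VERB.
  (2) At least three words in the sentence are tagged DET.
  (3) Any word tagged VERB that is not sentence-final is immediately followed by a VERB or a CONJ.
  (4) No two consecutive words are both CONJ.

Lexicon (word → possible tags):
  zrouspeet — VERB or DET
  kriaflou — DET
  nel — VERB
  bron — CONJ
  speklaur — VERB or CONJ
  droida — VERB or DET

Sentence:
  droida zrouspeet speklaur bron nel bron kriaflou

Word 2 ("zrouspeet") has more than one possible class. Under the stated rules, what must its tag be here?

DET

Candidates per position — 1:droida {VERB,DET}; 2:zrouspeet {VERB,DET}; 3:speklaur {VERB,CONJ}; 4:bron {CONJ}; 5:nel {VERB}; 6:bron {CONJ}; 7:kriaflou {DET}.
Position 1: tagging it VERB would leave rule 2 unsatisfiable, so it must be DET.
Position 2: tagging it VERB would leave rule 2 unsatisfiable, so it must be DET.
Position 3: tagging it CONJ would leave rule 4 unsatisfiable, so it must be VERB.
So the tagging must be: DET DET VERB CONJ VERB CONJ DET.
Check: rule 1 ✓; rule 2 ✓; rule 3 ✓; rule 4 ✓.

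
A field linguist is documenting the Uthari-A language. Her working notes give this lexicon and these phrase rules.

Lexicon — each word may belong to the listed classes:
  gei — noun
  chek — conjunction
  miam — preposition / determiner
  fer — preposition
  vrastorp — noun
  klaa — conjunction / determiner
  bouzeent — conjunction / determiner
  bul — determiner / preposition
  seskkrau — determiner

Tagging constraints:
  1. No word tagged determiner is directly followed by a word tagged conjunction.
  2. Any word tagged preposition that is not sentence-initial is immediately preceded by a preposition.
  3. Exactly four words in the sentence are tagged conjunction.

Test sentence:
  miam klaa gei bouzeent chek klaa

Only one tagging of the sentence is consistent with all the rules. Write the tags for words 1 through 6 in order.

preposition conjunction noun conjunction conjunction conjunction

Candidates per position — 1:miam {preposition,determiner}; 2:klaa {conjunction,determiner}; 3:gei {noun}; 4:bouzeent {conjunction,determiner}; 5:chek {conjunction}; 6:klaa {conjunction,determiner}.
Position 2: tagging it determiner would leave rule 3 unsatisfiable, so it must be conjunction.
Position 4: tagging it determiner would leave rule 1 unsatisfiable, so it must be conjunction.
Position 6: tagging it determiner would leave rule 3 unsatisfiable, so it must be conjunction.
Position 1: tagging it determiner would leave rule 1 unsatisfiable, so it must be preposition.
So the tagging must be: preposition conjunction noun conjunction conjunction conjunction.
Check: rule 1 satisfied; rule 2 satisfied; rule 3 satisfied.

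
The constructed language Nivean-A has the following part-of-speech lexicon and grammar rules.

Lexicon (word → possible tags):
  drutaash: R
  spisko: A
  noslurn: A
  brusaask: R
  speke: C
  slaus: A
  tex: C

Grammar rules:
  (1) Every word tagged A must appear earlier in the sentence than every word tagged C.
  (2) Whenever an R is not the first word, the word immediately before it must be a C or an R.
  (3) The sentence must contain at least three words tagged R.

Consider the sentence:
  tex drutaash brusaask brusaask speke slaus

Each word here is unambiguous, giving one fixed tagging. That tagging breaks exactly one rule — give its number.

Fixed tagging: C R R R C A.
Applying the rules: R1 violated, R2 holds, R3 holds.
Only rule 1 fails.

1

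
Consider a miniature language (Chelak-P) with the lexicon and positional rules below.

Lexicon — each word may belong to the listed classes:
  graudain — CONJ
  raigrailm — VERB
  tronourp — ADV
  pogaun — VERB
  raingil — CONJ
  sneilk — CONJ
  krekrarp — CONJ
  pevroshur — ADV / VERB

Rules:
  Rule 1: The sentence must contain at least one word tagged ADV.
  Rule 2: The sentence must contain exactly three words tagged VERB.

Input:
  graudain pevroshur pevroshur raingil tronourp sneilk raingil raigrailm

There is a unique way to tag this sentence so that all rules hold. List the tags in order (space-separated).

CONJ VERB VERB CONJ ADV CONJ CONJ VERB

Candidates per position — 1:graudain {CONJ}; 2:pevroshur {ADV,VERB}; 3:pevroshur {ADV,VERB}; 4:raingil {CONJ}; 5:tronourp {ADV}; 6:sneilk {CONJ}; 7:raingil {CONJ}; 8:raigrailm {VERB}.
Position 2: ADV is ruled out by rule 2; that leaves VERB.
Position 3: ADV is ruled out by rule 2; that leaves VERB.
So the tagging must be: CONJ VERB VERB CONJ ADV CONJ CONJ VERB.
Verifying each rule — rule 1 ✓; rule 2 ✓.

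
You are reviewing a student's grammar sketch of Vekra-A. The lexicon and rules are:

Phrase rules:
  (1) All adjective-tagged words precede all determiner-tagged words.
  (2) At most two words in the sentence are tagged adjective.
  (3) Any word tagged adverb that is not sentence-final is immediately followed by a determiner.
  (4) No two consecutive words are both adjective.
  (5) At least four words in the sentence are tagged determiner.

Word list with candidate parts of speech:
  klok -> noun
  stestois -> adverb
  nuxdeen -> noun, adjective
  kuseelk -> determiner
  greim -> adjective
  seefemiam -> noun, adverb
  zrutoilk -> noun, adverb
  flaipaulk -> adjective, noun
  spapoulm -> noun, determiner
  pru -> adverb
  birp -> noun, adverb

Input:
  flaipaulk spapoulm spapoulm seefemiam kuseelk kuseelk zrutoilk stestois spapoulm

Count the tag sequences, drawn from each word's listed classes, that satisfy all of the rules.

Candidates per position — 1:flaipaulk {adjective,noun}; 2:spapoulm {noun,determiner}; 3:spapoulm {noun,determiner}; 4:seefemiam {noun,adverb}; 5:kuseelk {determiner}; 6:kuseelk {determiner}; 7:zrutoilk {noun,adverb}; 8:stestois {adverb}; 9:spapoulm {noun,determiner}.
There are 64 candidate sequences in total.
Checking each against the rules leaves 12 sequences.
Count = 12.

12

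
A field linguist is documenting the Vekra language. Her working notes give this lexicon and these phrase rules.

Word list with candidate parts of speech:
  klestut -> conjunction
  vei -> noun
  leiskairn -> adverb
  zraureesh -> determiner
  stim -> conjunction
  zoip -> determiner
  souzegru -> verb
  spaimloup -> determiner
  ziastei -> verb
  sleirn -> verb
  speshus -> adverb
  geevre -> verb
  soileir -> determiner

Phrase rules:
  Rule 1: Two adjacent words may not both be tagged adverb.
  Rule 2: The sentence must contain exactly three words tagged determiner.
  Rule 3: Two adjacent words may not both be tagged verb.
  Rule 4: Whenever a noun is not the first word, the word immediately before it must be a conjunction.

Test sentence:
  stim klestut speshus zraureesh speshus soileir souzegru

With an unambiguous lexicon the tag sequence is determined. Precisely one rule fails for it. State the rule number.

2

Fixed tagging: conjunction conjunction adverb determiner adverb determiner verb.
Applying the rules: R1 ok, R2 fails, R3 ok, R4 ok.
Only rule 2 fails.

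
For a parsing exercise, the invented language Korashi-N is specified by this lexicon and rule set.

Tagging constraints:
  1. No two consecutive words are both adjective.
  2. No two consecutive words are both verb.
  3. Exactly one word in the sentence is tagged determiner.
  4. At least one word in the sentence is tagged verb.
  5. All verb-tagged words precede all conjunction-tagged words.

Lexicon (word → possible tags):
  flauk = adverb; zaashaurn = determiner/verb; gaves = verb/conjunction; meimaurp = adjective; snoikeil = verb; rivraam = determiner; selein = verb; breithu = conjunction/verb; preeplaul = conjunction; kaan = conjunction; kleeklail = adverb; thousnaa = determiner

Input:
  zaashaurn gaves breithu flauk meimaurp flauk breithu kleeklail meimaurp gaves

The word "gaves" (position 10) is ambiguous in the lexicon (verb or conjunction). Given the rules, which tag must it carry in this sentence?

Candidates per position — 1:zaashaurn {determiner,verb}; 2:gaves {verb,conjunction}; 3:breithu {conjunction,verb}; 4:flauk {adverb}; 5:meimaurp {adjective}; 6:flauk {adverb}; 7:breithu {conjunction,verb}; 8:kleeklail {adverb}; 9:meimaurp {adjective}; 10:gaves {verb,conjunction}.
Word 1 cannot be verb — rule 3 would then fail for every completion. It is determiner.
Position 10: the remaining choice is settled jointly with positions 2, 3, 7 — only conjunction at position 10 is part of a tagging that satisfies every rule.
The only consistent sequence is: determiner verb conjunction adverb adjective adverb conjunction adverb adjective conjunction.
Checking: rule 1 ✓; rule 2 ✓; rule 3 ✓; rule 4 ✓; rule 5 ✓.

conjunction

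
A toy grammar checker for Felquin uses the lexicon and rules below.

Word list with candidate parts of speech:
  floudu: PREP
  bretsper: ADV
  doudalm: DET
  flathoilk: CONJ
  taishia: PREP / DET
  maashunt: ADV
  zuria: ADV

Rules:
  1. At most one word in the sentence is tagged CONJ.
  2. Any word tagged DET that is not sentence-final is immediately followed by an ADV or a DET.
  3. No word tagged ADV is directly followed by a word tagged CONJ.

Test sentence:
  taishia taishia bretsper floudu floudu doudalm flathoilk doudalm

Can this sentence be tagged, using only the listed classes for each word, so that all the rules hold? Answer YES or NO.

NO

Candidates per position — 1:taishia {PREP,DET}; 2:taishia {PREP,DET}; 3:bretsper {ADV}; 4:floudu {PREP}; 5:floudu {PREP}; 6:doudalm {DET}; 7:flathoilk {CONJ}; 8:doudalm {DET}.
Rule 2 cannot be satisfied by any choice of tags from the lexicon.
So there is no consistent tagging.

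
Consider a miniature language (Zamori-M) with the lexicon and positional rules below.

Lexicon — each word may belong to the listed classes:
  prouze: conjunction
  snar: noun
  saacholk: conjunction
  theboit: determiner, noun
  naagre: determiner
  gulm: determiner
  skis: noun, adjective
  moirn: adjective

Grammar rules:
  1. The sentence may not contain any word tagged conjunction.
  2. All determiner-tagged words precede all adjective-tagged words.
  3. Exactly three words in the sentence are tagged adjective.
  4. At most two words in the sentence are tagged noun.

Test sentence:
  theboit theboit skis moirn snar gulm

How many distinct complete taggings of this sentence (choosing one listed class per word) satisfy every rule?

Candidates per position — 1:theboit {determiner,noun}; 2:theboit {determiner,noun}; 3:skis {noun,adjective}; 4:moirn {adjective}; 5:snar {noun}; 6:gulm {determiner}.
There are 8 candidate sequences in total.
Rule 2 cannot be satisfied by any choice of tags from the lexicon.
So there is no consistent tagging.
Count = 0.

0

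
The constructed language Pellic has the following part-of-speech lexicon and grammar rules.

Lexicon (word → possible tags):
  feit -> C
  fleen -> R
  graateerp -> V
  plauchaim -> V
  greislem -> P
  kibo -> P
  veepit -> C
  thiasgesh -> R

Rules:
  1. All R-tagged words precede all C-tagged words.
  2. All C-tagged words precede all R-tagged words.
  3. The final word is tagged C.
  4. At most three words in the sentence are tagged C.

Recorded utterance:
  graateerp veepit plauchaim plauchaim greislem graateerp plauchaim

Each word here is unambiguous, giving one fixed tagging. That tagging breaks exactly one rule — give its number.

3

Fixed tagging: V C V V P V V.
Rule check: R1 pass, R2 pass, R3 fail, R4 pass.
Only rule 3 fails.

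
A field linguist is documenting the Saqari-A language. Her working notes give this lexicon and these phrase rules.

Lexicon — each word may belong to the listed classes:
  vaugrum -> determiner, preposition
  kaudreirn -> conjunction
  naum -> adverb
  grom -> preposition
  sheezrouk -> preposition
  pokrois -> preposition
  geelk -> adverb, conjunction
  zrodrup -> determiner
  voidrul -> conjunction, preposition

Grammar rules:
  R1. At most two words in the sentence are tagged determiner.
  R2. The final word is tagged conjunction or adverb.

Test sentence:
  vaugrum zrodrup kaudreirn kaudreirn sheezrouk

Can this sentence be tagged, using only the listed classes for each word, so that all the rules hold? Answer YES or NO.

NO

Candidates per position — 1:vaugrum {determiner,preposition}; 2:zrodrup {determiner}; 3:kaudreirn {conjunction}; 4:kaudreirn {conjunction}; 5:sheezrouk {preposition}.
Rule 2 cannot be satisfied by any choice of tags from the lexicon.
So there is no consistent tagging.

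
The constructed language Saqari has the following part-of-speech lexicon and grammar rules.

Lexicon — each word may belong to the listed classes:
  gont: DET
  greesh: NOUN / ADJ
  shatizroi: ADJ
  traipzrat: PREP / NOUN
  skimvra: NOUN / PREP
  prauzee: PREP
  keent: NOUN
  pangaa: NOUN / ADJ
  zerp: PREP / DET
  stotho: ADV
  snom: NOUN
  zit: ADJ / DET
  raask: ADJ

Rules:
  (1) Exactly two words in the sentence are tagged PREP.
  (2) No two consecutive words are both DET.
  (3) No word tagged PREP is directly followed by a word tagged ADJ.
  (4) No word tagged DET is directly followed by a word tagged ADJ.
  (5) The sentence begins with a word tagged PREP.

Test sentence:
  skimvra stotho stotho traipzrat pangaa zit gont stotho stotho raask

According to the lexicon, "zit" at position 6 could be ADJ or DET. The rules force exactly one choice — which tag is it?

ADJ

Candidates per position — 1:skimvra {NOUN,PREP}; 2:stotho {ADV}; 3:stotho {ADV}; 4:traipzrat {PREP,NOUN}; 5:pangaa {NOUN,ADJ}; 6:zit {ADJ,DET}; 7:gont {DET}; 8:stotho {ADV}; 9:stotho {ADV}; 10:raask {ADJ}.
If word 1 were NOUN, no tagging could satisfy rule 1; so word 1 is PREP.
If word 4 were NOUN, no tagging could satisfy rule 1; so word 4 is PREP.
If word 5 were ADJ, no tagging could satisfy rule 3; so word 5 is NOUN.
If word 6 were DET, no tagging could satisfy rule 2; so word 6 is ADJ.
The unique satisfying tagging is: PREP ADV ADV PREP NOUN ADJ DET ADV ADV ADJ.
Rule-by-rule: rule 1 satisfied; rule 2 satisfied; rule 3 satisfied; rule 4 satisfied; rule 5 satisfied.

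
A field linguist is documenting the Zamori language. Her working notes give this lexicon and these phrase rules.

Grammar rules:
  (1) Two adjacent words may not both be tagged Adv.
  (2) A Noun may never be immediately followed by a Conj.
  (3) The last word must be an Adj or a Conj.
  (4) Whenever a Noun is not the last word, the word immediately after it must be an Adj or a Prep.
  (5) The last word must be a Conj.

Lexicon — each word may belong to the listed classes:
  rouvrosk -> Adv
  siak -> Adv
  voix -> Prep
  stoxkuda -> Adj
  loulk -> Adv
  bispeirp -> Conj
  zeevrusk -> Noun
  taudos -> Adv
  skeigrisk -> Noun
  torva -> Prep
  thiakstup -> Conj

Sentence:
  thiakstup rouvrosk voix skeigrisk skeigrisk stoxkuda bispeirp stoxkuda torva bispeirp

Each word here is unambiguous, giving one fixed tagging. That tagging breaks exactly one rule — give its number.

Fixed tagging: Conj Adv Prep Noun Noun Adj Conj Adj Prep Conj.
Rule check: R1 pass, R2 pass, R3 pass, R4 fail, R5 pass.
Only rule 4 fails.

4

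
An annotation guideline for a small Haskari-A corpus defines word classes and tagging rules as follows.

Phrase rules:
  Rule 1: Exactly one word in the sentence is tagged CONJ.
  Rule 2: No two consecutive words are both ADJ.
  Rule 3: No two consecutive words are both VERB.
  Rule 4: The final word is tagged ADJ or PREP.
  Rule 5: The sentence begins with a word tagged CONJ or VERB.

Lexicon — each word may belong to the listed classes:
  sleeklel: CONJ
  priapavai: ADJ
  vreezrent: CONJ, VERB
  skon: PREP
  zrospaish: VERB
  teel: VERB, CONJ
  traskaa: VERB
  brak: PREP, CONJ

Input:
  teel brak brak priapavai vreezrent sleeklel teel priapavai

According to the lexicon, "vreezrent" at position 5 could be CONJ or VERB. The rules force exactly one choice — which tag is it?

VERB

Candidates per position — 1:teel {VERB,CONJ}; 2:brak {PREP,CONJ}; 3:brak {PREP,CONJ}; 4:priapavai {ADJ}; 5:vreezrent {CONJ,VERB}; 6:sleeklel {CONJ}; 7:teel {VERB,CONJ}; 8:priapavai {ADJ}.
Position 1: tagging it CONJ would leave rule 1 unsatisfiable, so it must be VERB.
Position 2: tagging it CONJ would leave rule 1 unsatisfiable, so it must be PREP.
Position 3: tagging it CONJ would leave rule 1 unsatisfiable, so it must be PREP.
Position 5: tagging it CONJ would leave rule 1 unsatisfiable, so it must be VERB.
Position 7: tagging it CONJ would leave rule 1 unsatisfiable, so it must be VERB.
The unique satisfying tagging is: VERB PREP PREP ADJ VERB CONJ VERB ADJ.
Verifying each rule — rule 1 ✓; rule 2 ✓; rule 3 ✓; rule 4 ✓; rule 5 ✓.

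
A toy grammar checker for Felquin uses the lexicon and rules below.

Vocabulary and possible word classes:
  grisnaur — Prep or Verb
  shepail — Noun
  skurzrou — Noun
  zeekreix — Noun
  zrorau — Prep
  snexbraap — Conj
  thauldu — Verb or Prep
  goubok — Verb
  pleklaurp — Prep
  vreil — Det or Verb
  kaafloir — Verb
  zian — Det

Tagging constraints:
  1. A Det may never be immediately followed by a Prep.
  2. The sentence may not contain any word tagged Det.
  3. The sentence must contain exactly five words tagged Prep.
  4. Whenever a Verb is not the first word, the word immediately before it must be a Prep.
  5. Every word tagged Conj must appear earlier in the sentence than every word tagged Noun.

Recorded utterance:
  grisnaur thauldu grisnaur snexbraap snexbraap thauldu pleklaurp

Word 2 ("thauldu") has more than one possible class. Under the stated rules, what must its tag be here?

Prep

Candidates per position — 1:grisnaur {Prep,Verb}; 2:thauldu {Verb,Prep}; 3:grisnaur {Prep,Verb}; 4:snexbraap {Conj}; 5:snexbraap {Conj}; 6:thauldu {Verb,Prep}; 7:pleklaurp {Prep}.
Position 1: tagging it Verb would leave rule 3 unsatisfiable, so it must be Prep.
Position 2: tagging it Verb would leave rule 3 unsatisfiable, so it must be Prep.
Position 3: tagging it Verb would leave rule 3 unsatisfiable, so it must be Prep.
Position 6: tagging it Verb would leave rule 3 unsatisfiable, so it must be Prep.
So the tagging must be: Prep Prep Prep Conj Conj Prep Prep.
Checking: rule 1 ok; rule 2 ok; rule 3 ok; rule 4 ok; rule 5 ok.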